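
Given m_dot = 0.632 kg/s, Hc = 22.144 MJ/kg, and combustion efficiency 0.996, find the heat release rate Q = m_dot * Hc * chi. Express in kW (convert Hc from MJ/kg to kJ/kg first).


Hc = 22.144 MJ/kg = 22.144 * 1000 kJ/kg = 22144 kJ/kg
Q = 0.632 kg/s * 22144 kJ/kg * 0.996 = 13939 kW

13939 kW


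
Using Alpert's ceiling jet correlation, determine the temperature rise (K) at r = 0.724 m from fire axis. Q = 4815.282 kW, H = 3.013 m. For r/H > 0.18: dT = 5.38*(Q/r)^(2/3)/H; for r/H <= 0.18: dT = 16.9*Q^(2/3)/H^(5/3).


r/H = 0.724 / 3.013 = 0.24029
r/H > 0.18, so dT = 5.38*(Q/r)^(2/3)/H
Q/r = 6650.9
(Q/r)^(2/3) = 353.66
dT = 5.38 * 353.66 / 3.013 = 631.50 K

631.50 K


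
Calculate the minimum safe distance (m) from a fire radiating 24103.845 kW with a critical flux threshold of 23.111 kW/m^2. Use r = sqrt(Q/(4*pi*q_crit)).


4*pi*q_crit = 290.42
Q/(4*pi*q_crit) = 82.996
r = sqrt(82.996) = 9.1102 m

9.1102 m


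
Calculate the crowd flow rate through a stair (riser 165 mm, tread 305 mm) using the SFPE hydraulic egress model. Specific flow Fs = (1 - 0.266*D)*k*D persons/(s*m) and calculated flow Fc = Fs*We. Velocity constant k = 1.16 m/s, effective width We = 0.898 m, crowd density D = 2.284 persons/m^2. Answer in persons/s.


1 - 0.266*D = 1 - 0.266*2.284 = 0.39246
Fs = 0.39246 * 1.16 * 2.284 = 1.0398 persons/(s*m)
Fc = 1.0398 * 0.898 = 0.93373 persons/s

0.93373 persons/s


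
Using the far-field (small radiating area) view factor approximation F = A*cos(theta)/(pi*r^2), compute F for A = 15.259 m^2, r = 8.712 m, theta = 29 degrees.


cos(29 deg) = 0.87462
pi*r^2 = 238.44
F = 15.259 * 0.87462 / 238.44 = 0.055971

0.055971


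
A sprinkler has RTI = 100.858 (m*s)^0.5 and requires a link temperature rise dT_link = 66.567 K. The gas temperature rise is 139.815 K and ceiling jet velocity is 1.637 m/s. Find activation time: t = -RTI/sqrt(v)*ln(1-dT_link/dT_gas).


dT_link/dT_gas = 0.47611
ln(1 - 0.47611) = -0.64647
t = -100.858 / sqrt(1.637) * -0.64647 = 50.961 s

50.961 s


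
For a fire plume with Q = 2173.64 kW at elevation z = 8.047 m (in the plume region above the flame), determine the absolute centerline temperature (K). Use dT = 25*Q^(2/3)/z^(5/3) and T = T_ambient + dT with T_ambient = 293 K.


Q^(2/3) = 167.80
z^(5/3) = 32.314
dT = 25 * 167.80 / 32.314 = 129.82 K
T = 293 + 129.82 = 422.82 K

422.82 K


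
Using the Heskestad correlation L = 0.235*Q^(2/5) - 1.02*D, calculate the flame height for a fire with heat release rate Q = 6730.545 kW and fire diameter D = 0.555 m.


Q^(2/5) = 33.980
0.235 * Q^(2/5) = 7.9852
1.02 * D = 0.56610
L = 7.4191 m

7.4191 m


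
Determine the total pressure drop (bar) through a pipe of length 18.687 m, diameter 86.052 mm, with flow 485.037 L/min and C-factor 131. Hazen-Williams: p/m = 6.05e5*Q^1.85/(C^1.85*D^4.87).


Q^1.85 = 93043
C^1.85 = 8259.5
D^4.87 = 2.6441e+09
p/m = 0.0025775 bar/m
p_total = 0.0025775 * 18.687 = 0.048166 bar

0.048166 bar


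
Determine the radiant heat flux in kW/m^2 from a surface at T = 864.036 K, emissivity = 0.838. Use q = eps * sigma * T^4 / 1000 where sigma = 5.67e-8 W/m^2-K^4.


T^4 = 5.5735e+11
q = 0.838 * 5.67e-8 * 5.5735e+11 / 1000 = 26.482 kW/m^2

26.482 kW/m^2


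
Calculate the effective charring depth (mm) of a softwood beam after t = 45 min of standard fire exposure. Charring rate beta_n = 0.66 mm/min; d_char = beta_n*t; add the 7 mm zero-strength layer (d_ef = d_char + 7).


d_char = 0.66 * 45 = 29.7 mm
d_ef = 29.7 + 1.0*7 = 36.7 mm

36.7 mm


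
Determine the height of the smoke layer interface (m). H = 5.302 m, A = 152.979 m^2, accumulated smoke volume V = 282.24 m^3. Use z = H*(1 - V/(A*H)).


V/(A*H) = 0.34797
1 - 0.34797 = 0.65203
z = 5.302 * 0.65203 = 3.4570 m

3.4570 m


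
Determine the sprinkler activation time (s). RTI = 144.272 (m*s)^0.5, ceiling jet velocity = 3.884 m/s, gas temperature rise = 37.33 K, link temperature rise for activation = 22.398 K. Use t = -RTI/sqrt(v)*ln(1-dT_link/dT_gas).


dT_link/dT_gas = 0.6
ln(1 - 0.6) = -0.91629
t = -144.272 / sqrt(3.884) * -0.91629 = 67.077 s

67.077 s


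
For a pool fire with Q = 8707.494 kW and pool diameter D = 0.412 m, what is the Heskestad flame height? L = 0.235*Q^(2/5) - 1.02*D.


Q^(2/5) = 37.667
0.235 * Q^(2/5) = 8.8517
1.02 * D = 0.42024
L = 8.4314 m

8.4314 m


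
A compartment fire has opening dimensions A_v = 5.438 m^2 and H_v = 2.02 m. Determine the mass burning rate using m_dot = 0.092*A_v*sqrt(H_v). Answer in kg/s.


sqrt(H_v) = 1.4213
m_dot = 0.092 * 5.438 * 1.4213 = 0.71105 kg/s

0.71105 kg/s


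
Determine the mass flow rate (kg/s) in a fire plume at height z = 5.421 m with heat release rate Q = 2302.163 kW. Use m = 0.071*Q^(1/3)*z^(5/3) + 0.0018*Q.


Q^(1/3) = 13.204
z^(5/3) = 16.729
First term = 0.071 * 13.204 * 16.729 = 15.683
Second term = 0.0018 * 2302.163 = 4.1439
m = 19.827 kg/s

19.827 kg/s


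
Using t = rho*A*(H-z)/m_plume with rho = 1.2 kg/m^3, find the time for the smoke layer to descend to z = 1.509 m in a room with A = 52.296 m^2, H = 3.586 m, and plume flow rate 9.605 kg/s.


H - z = 2.077 m
t = 1.2 * 52.296 * 2.077 / 9.605 = 13.570 s

13.570 s


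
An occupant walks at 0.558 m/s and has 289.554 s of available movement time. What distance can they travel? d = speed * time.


d = 0.558 * 289.554 = 161.57 m

161.57 m


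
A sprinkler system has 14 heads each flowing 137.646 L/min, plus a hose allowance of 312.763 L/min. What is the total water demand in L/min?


Sprinkler demand = 14 * 137.646 = 1927.044 L/min
Total = 1927.044 + 312.763 = 2239.807 L/min

2239.807 L/min


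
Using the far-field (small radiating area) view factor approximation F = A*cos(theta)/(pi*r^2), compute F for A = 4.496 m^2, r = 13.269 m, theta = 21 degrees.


cos(21 deg) = 0.93358
pi*r^2 = 553.13
F = 4.496 * 0.93358 / 553.13 = 0.0075884

0.0075884


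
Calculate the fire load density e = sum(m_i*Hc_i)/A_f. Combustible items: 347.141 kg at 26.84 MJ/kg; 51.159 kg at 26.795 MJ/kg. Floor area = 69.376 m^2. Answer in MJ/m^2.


Total energy = 347.141*26.84 + 51.159*26.795
= 9317.264 + 1370.805
= 10688.07 MJ
e = 10688.07 / 69.376 = 154.06 MJ/m^2

154.06 MJ/m^2


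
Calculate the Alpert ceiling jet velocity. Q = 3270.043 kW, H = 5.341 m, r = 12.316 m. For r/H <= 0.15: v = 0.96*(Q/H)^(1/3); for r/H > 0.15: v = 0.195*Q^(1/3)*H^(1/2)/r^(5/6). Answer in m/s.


r/H = 12.316 / 5.341 = 2.3059
r/H > 0.15, so v = 0.195*Q^(1/3)*H^(1/2)/r^(5/6)
Q^(1/3) = 14.843
H^(1/2) = 2.3111
r^(5/6) = 8.1045
v = 0.195 * 14.843 * 2.3111 / 8.1045 = 0.82535 m/s

0.82535 m/s


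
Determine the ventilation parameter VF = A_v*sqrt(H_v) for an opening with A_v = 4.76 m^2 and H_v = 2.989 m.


sqrt(H_v) = 1.7289
VF = 4.76 * 1.7289 = 8.2294 m^(5/2)

8.2294 m^(5/2)


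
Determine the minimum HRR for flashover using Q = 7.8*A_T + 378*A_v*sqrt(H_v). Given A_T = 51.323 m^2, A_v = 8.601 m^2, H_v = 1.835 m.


7.8*A_T = 400.32
sqrt(H_v) = 1.3546
378*A_v*sqrt(H_v) = 4404.1
Q = 400.32 + 4404.1 = 4804.4 kW

4804.4 kW


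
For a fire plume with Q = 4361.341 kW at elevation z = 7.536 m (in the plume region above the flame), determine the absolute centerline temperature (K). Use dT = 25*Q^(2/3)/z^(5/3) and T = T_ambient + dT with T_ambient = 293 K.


Q^(2/3) = 266.94
z^(5/3) = 28.967
dT = 25 * 266.94 / 28.967 = 230.38 K
T = 293 + 230.38 = 523.38 K

523.38 K


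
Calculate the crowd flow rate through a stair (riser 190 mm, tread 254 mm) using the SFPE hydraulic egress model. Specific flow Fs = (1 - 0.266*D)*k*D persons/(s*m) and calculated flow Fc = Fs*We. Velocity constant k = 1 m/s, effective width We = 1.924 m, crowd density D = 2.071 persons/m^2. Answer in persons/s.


1 - 0.266*D = 1 - 0.266*2.071 = 0.44911
Fs = 0.44911 * 1 * 2.071 = 0.93012 persons/(s*m)
Fc = 0.93012 * 1.924 = 1.7895 persons/s

1.7895 persons/s


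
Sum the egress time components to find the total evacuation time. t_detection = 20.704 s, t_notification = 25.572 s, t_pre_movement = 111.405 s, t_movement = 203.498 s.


Total = 20.704 + 25.572 + 111.405 + 203.498 = 361.179 s

361.179 s


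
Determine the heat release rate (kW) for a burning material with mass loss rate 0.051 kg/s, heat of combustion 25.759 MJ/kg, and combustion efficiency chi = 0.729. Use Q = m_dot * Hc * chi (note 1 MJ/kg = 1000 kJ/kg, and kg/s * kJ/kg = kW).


Hc = 25.759 MJ/kg = 25.759 * 1000 kJ/kg = 25759 kJ/kg
Q = 0.051 kg/s * 25759 kJ/kg * 0.729 = 957.69 kW

957.69 kW


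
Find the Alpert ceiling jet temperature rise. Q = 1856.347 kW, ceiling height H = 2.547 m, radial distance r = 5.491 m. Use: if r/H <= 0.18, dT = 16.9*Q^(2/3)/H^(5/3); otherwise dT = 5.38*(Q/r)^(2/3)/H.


r/H = 5.491 / 2.547 = 2.1559
r/H > 0.18, so dT = 5.38*(Q/r)^(2/3)/H
Q/r = 338.07
(Q/r)^(2/3) = 48.529
dT = 5.38 * 48.529 / 2.547 = 102.51 K

102.51 K


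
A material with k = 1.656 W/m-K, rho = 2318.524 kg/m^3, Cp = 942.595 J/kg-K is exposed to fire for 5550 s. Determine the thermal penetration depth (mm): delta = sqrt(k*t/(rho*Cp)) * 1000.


alpha = 1.656 / (2318.524 * 942.595) = 7.5775e-07 m^2/s
alpha * t = 0.0042055
delta = sqrt(0.0042055) * 1000 = 64.850 mm

64.850 mm


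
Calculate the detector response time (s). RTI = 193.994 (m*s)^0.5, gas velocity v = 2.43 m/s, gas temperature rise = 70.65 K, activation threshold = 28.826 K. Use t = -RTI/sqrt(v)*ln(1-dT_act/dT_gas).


dT_act/dT_gas = 0.40801
ln(1 - 0.40801) = -0.52427
t = -193.994 / sqrt(2.43) * -0.52427 = 65.244 s

65.244 s


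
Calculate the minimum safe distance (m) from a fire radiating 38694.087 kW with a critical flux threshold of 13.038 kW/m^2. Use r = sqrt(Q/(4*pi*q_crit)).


4*pi*q_crit = 163.84
Q/(4*pi*q_crit) = 236.17
r = sqrt(236.17) = 15.368 m

15.368 m


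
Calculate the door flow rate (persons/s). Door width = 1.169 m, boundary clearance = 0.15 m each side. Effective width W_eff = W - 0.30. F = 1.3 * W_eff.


W_eff = 1.169 - 0.30 = 0.869 m
F = 1.3 * 0.869 = 1.1297 persons/s

1.1297 persons/s


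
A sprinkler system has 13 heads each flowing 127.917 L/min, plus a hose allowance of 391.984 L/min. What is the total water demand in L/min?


Sprinkler demand = 13 * 127.917 = 1662.921 L/min
Total = 1662.921 + 391.984 = 2054.905 L/min

2054.905 L/min


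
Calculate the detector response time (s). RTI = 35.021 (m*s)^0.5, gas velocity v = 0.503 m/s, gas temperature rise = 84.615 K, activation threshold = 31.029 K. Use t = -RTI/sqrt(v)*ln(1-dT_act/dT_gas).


dT_act/dT_gas = 0.36671
ln(1 - 0.36671) = -0.45682
t = -35.021 / sqrt(0.503) * -0.45682 = 22.558 s

22.558 s


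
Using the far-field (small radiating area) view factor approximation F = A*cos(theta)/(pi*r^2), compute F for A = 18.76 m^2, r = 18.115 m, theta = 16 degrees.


cos(16 deg) = 0.96126
pi*r^2 = 1030.9
F = 18.76 * 0.96126 / 1030.9 = 0.017492

0.017492


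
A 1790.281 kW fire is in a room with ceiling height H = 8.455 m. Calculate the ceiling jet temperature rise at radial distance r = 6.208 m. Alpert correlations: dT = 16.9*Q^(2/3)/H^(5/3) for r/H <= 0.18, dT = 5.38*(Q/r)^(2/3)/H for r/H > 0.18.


r/H = 6.208 / 8.455 = 0.73424
r/H > 0.18, so dT = 5.38*(Q/r)^(2/3)/H
Q/r = 288.38
(Q/r)^(2/3) = 43.650
dT = 5.38 * 43.650 / 8.455 = 27.775 K

27.775 K


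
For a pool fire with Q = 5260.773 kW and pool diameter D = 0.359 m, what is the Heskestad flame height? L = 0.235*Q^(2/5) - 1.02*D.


Q^(2/5) = 30.791
0.235 * Q^(2/5) = 7.2358
1.02 * D = 0.36618
L = 6.8696 m

6.8696 m


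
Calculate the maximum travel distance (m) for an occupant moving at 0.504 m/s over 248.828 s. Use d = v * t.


d = 0.504 * 248.828 = 125.41 m

125.41 m


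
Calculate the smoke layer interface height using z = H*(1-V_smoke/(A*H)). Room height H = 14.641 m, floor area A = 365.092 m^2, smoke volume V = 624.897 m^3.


V/(A*H) = 0.11691
1 - 0.11691 = 0.88309
z = 14.641 * 0.88309 = 12.929 m

12.929 m


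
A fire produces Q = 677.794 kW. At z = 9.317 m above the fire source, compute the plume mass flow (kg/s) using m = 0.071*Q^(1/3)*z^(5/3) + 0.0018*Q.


Q^(1/3) = 8.7841
z^(5/3) = 41.253
First term = 0.071 * 8.7841 * 41.253 = 25.729
Second term = 0.0018 * 677.794 = 1.2200
m = 26.949 kg/s

26.949 kg/s


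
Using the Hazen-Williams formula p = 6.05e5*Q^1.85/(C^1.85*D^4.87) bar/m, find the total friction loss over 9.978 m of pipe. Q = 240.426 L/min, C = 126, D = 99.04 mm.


Q^1.85 = 25399
C^1.85 = 7685.7
D^4.87 = 5.2432e+09
p/m = 0.00038132 bar/m
p_total = 0.00038132 * 9.978 = 0.0038048 bar

0.0038048 bar


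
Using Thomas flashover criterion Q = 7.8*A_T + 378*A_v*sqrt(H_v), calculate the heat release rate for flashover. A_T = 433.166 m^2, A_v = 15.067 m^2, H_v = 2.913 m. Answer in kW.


7.8*A_T = 3378.7
sqrt(H_v) = 1.7068
378*A_v*sqrt(H_v) = 9720.5
Q = 3378.7 + 9720.5 = 13099 kW

13099 kW


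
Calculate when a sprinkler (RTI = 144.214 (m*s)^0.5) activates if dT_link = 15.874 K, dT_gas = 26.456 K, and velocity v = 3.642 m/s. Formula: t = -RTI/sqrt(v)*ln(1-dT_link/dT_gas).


dT_link/dT_gas = 0.60002
ln(1 - 0.60002) = -0.91633
t = -144.214 / sqrt(3.642) * -0.91633 = 69.245 s

69.245 s


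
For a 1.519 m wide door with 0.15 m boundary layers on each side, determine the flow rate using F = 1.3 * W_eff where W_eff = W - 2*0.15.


W_eff = 1.519 - 0.30 = 1.219 m
F = 1.3 * 1.219 = 1.5847 persons/s

1.5847 persons/s


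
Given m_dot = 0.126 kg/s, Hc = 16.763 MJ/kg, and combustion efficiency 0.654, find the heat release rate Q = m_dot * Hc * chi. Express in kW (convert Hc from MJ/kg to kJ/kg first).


Hc = 16.763 MJ/kg = 16.763 * 1000 kJ/kg = 16763 kJ/kg
Q = 0.126 kg/s * 16763 kJ/kg * 0.654 = 1381.3 kW

1381.3 kW


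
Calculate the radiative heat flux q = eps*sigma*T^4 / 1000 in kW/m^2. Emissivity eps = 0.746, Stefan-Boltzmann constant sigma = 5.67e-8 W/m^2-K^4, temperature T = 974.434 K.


T^4 = 9.0159e+11
q = 0.746 * 5.67e-8 * 9.0159e+11 / 1000 = 38.136 kW/m^2

38.136 kW/m^2


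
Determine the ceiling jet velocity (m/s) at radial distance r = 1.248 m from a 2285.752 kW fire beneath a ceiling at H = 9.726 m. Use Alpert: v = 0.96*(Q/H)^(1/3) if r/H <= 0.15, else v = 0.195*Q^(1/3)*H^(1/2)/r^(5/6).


r/H = 1.248 / 9.726 = 0.12832
r/H <= 0.15, so v = 0.96*(Q/H)^(1/3)
Q/H = 235.01
(Q/H)^(1/3) = 6.1711
v = 0.96 * 6.1711 = 5.9243 m/s

5.9243 m/s


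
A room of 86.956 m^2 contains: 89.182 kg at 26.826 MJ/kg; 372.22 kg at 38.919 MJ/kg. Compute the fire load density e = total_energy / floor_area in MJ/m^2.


Total energy = 89.182*26.826 + 372.22*38.919
= 2392.396 + 14486.43
= 16878.83 MJ
e = 16878.83 / 86.956 = 194.11 MJ/m^2

194.11 MJ/m^2


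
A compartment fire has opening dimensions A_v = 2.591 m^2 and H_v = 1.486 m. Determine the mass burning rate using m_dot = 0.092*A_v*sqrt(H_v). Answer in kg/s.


sqrt(H_v) = 1.2190
m_dot = 0.092 * 2.591 * 1.2190 = 0.29058 kg/s

0.29058 kg/s


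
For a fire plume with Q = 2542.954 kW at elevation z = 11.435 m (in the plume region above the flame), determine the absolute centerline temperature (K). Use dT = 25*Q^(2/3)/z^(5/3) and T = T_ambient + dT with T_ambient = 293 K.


Q^(2/3) = 186.31
z^(5/3) = 58.040
dT = 25 * 186.31 / 58.040 = 80.249 K
T = 293 + 80.249 = 373.25 K

373.25 K


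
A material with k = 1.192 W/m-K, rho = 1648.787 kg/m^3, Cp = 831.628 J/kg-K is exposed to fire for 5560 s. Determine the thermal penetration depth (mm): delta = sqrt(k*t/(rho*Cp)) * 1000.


alpha = 1.192 / (1648.787 * 831.628) = 8.6933e-07 m^2/s
alpha * t = 0.0048335
delta = sqrt(0.0048335) * 1000 = 69.523 mm

69.523 mm


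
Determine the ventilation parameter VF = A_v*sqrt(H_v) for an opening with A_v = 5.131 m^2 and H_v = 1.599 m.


sqrt(H_v) = 1.2645
VF = 5.131 * 1.2645 = 6.4882 m^(5/2)

6.4882 m^(5/2)


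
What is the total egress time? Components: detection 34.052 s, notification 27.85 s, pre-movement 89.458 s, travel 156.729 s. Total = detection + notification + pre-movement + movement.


Total = 34.052 + 27.85 + 89.458 + 156.729 = 308.089 s

308.089 s


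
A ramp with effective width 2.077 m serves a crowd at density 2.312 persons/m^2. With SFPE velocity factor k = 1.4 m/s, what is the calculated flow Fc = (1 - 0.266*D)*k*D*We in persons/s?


1 - 0.266*D = 1 - 0.266*2.312 = 0.38501
Fs = 0.38501 * 1.4 * 2.312 = 1.2462 persons/(s*m)
Fc = 1.2462 * 2.077 = 2.5883 persons/s

2.5883 persons/s


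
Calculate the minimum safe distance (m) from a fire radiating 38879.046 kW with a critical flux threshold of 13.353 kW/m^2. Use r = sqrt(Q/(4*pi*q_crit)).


4*pi*q_crit = 167.80
Q/(4*pi*q_crit) = 231.70
r = sqrt(231.70) = 15.222 m

15.222 m


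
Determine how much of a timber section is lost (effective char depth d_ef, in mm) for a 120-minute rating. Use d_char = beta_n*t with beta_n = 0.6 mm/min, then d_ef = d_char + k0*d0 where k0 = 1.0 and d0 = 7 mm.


d_char = 0.6 * 120 = 72 mm
d_ef = 72 + 1.0*7 = 79 mm

79 mm


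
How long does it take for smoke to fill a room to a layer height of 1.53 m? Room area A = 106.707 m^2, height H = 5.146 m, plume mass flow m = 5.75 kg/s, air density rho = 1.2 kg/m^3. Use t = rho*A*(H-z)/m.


H - z = 3.616 m
t = 1.2 * 106.707 * 3.616 / 5.75 = 80.526 s

80.526 s


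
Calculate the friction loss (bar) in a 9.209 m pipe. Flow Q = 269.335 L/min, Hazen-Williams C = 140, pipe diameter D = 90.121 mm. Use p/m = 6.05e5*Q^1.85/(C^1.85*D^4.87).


Q^1.85 = 31336
C^1.85 = 9339.8
D^4.87 = 3.3113e+09
p/m = 0.00061300 bar/m
p_total = 0.00061300 * 9.209 = 0.0056451 bar

0.0056451 bar


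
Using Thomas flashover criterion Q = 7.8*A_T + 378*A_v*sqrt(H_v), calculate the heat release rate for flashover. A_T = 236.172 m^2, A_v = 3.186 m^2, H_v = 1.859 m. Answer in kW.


7.8*A_T = 1842.1
sqrt(H_v) = 1.3635
378*A_v*sqrt(H_v) = 1642.0
Q = 1842.1 + 1642.0 = 3484.2 kW

3484.2 kW


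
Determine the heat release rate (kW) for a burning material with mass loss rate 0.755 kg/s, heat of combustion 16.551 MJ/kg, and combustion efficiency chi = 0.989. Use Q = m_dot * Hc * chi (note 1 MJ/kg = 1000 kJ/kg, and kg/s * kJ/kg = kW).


Hc = 16.551 MJ/kg = 16.551 * 1000 kJ/kg = 16551 kJ/kg
Q = 0.755 kg/s * 16551 kJ/kg * 0.989 = 12359 kW

12359 kW


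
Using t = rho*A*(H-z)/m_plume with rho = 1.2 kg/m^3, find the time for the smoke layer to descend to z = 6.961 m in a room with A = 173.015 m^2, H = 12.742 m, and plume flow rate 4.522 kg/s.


H - z = 5.781 m
t = 1.2 * 173.015 * 5.781 / 4.522 = 265.42 s

265.42 s


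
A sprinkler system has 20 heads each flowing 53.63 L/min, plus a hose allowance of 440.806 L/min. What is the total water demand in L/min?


Sprinkler demand = 20 * 53.63 = 1072.6 L/min
Total = 1072.6 + 440.806 = 1513.406 L/min

1513.406 L/min


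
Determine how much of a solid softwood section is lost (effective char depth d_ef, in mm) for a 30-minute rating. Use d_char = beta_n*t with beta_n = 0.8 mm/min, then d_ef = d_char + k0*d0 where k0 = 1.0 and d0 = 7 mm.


d_char = 0.8 * 30 = 24 mm
d_ef = 24 + 1.0*7 = 31 mm

31 mm


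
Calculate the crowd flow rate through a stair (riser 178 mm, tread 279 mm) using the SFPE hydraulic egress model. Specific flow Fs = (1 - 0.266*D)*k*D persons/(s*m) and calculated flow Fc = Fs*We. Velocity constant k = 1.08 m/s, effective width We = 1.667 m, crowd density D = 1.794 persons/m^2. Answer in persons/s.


1 - 0.266*D = 1 - 0.266*1.794 = 0.52280
Fs = 0.52280 * 1.08 * 1.794 = 1.0129 persons/(s*m)
Fc = 1.0129 * 1.667 = 1.6886 persons/s

1.6886 persons/s


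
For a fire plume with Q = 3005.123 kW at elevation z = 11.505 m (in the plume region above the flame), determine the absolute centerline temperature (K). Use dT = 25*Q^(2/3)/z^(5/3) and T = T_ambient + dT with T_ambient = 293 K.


Q^(2/3) = 208.25
z^(5/3) = 58.633
dT = 25 * 208.25 / 58.633 = 88.791 K
T = 293 + 88.791 = 381.79 K

381.79 K


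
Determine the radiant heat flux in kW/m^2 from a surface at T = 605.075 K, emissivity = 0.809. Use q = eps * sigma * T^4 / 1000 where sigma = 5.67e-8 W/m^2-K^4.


T^4 = 1.3404e+11
q = 0.809 * 5.67e-8 * 1.3404e+11 / 1000 = 6.1485 kW/m^2

6.1485 kW/m^2


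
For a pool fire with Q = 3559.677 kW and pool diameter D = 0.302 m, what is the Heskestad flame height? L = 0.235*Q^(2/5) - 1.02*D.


Q^(2/5) = 26.337
0.235 * Q^(2/5) = 6.1892
1.02 * D = 0.30804
L = 5.8811 m

5.8811 m


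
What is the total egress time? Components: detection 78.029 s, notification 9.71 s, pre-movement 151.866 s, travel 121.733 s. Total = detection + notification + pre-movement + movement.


Total = 78.029 + 9.71 + 151.866 + 121.733 = 361.338 s

361.338 s


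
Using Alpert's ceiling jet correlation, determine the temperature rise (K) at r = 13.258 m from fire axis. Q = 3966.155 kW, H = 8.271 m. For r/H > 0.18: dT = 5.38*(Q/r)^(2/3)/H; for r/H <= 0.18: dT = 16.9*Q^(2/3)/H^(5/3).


r/H = 13.258 / 8.271 = 1.6030
r/H > 0.18, so dT = 5.38*(Q/r)^(2/3)/H
Q/r = 299.15
(Q/r)^(2/3) = 44.730
dT = 5.38 * 44.730 / 8.271 = 29.095 K

29.095 K


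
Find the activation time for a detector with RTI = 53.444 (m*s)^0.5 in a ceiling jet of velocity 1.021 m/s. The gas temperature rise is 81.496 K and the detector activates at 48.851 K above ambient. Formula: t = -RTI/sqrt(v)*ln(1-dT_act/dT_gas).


dT_act/dT_gas = 0.59943
ln(1 - 0.59943) = -0.91486
t = -53.444 / sqrt(1.021) * -0.91486 = 48.388 s

48.388 s


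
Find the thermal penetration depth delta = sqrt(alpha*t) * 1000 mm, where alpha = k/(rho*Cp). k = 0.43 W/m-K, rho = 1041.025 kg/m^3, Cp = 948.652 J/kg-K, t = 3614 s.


alpha = 0.43 / (1041.025 * 948.652) = 4.3541e-07 m^2/s
alpha * t = 0.0015736
delta = sqrt(0.0015736) * 1000 = 39.668 mm

39.668 mm


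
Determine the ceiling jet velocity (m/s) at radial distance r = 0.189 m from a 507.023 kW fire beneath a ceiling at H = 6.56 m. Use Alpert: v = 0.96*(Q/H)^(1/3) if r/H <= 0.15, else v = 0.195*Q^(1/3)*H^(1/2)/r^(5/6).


r/H = 0.189 / 6.56 = 0.028811
r/H <= 0.15, so v = 0.96*(Q/H)^(1/3)
Q/H = 77.290
(Q/H)^(1/3) = 4.2597
v = 0.96 * 4.2597 = 4.0893 m/s

4.0893 m/s


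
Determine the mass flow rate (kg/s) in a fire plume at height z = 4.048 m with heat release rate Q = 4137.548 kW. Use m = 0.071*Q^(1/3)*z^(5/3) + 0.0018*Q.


Q^(1/3) = 16.054
z^(5/3) = 10.282
First term = 0.071 * 16.054 * 10.282 = 11.719
Second term = 0.0018 * 4137.548 = 7.4476
m = 19.167 kg/s

19.167 kg/s


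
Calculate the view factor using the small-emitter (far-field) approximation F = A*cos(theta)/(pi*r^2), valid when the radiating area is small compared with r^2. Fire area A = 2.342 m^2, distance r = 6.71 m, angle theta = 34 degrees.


cos(34 deg) = 0.82904
pi*r^2 = 141.45
F = 2.342 * 0.82904 / 141.45 = 0.013727

0.013727


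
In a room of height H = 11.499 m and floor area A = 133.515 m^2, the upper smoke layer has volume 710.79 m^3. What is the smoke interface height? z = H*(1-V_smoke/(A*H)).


V/(A*H) = 0.46297
1 - 0.46297 = 0.53703
z = 11.499 * 0.53703 = 6.1753 m

6.1753 m


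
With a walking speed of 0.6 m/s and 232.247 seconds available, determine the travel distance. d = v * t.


d = 0.6 * 232.247 = 139.35 m

139.35 m


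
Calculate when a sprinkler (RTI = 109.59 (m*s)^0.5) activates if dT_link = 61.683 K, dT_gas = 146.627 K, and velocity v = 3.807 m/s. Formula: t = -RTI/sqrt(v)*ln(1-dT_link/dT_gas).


dT_link/dT_gas = 0.42068
ln(1 - 0.42068) = -0.54590
t = -109.59 / sqrt(3.807) * -0.54590 = 30.661 s

30.661 s


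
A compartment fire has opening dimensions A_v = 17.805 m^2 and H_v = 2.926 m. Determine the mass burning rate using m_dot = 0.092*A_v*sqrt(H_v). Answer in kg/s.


sqrt(H_v) = 1.7106
m_dot = 0.092 * 17.805 * 1.7106 = 2.8020 kg/s

2.8020 kg/s


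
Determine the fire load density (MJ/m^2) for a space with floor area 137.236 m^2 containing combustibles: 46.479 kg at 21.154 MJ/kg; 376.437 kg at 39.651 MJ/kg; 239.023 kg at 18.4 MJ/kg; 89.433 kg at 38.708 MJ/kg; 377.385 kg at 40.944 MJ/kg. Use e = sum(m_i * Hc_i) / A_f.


Total energy = 46.479*21.154 + 376.437*39.651 + 239.023*18.4 + 89.433*38.708 + 377.385*40.944
= 983.2168 + 14926.10 + 4398.023 + 3461.773 + 15451.65
= 39220.77 MJ
e = 39220.77 / 137.236 = 285.79 MJ/m^2

285.79 MJ/m^2


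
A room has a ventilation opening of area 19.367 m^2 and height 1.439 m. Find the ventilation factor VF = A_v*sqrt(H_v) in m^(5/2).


sqrt(H_v) = 1.1996
VF = 19.367 * 1.1996 = 23.232 m^(5/2)

23.232 m^(5/2)


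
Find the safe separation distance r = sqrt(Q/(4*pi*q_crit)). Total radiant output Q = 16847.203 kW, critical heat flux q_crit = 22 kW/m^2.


4*pi*q_crit = 276.46
Q/(4*pi*q_crit) = 60.939
r = sqrt(60.939) = 7.8063 m

7.8063 m


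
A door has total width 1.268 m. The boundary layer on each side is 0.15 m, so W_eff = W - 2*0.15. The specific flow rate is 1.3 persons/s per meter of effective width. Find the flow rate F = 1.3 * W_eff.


W_eff = 1.268 - 0.30 = 0.968 m
F = 1.3 * 0.968 = 1.2584 persons/s

1.2584 persons/s


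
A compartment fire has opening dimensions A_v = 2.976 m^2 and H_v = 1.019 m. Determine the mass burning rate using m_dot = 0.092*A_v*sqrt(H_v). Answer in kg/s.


sqrt(H_v) = 1.0095
m_dot = 0.092 * 2.976 * 1.0095 = 0.27638 kg/s

0.27638 kg/s


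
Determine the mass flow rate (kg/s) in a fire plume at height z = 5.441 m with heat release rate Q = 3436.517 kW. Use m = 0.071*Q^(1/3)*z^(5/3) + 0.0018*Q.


Q^(1/3) = 15.091
z^(5/3) = 16.832
First term = 0.071 * 15.091 * 16.832 = 18.034
Second term = 0.0018 * 3436.517 = 6.1857
m = 24.220 kg/s

24.220 kg/s


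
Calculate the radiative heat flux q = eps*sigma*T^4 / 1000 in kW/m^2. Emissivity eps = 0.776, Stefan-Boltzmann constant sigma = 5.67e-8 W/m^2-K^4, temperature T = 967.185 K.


T^4 = 8.7506e+11
q = 0.776 * 5.67e-8 * 8.7506e+11 / 1000 = 38.502 kW/m^2

38.502 kW/m^2


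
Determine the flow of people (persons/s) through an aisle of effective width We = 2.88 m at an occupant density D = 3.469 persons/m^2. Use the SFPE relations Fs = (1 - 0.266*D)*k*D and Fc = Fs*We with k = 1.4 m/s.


1 - 0.266*D = 1 - 0.266*3.469 = 0.077246
Fs = 0.077246 * 1.4 * 3.469 = 0.37515 persons/(s*m)
Fc = 0.37515 * 2.88 = 1.0804 persons/s

1.0804 persons/s


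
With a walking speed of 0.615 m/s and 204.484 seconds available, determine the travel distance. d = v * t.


d = 0.615 * 204.484 = 125.76 m

125.76 m


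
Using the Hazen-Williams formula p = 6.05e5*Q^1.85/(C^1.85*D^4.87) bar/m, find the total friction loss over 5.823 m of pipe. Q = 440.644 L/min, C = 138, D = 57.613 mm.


Q^1.85 = 77904
C^1.85 = 9094.4
D^4.87 = 3.7474e+08
p/m = 0.013830 bar/m
p_total = 0.013830 * 5.823 = 0.080529 bar

0.080529 bar


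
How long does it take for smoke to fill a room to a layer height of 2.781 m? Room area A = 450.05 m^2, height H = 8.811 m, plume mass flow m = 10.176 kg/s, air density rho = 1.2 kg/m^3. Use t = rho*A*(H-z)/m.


H - z = 6.03 m
t = 1.2 * 450.05 * 6.03 / 10.176 = 320.02 s

320.02 s


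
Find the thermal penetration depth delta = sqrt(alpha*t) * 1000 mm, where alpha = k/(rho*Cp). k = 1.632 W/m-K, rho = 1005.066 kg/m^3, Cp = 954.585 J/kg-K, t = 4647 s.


alpha = 1.632 / (1005.066 * 954.585) = 1.7010e-06 m^2/s
alpha * t = 0.0079047
delta = sqrt(0.0079047) * 1000 = 88.908 mm

88.908 mm


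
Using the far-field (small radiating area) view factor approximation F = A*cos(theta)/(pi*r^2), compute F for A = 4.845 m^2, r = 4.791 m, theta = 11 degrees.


cos(11 deg) = 0.98163
pi*r^2 = 72.111
F = 4.845 * 0.98163 / 72.111 = 0.065954

0.065954


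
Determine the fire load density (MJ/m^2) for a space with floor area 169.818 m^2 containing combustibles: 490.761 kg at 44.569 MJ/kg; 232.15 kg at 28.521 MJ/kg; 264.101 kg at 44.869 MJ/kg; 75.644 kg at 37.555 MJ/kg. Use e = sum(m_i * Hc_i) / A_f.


Total energy = 490.761*44.569 + 232.15*28.521 + 264.101*44.869 + 75.644*37.555
= 21872.73 + 6621.150 + 11849.95 + 2840.810
= 43184.64 MJ
e = 43184.64 / 169.818 = 254.30 MJ/m^2

254.30 MJ/m^2


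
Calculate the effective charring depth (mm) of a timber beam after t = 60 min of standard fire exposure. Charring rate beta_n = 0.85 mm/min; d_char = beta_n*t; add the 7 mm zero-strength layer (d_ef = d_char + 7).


d_char = 0.85 * 60 = 51 mm
d_ef = 51 + 1.0*7 = 58 mm

58 mm


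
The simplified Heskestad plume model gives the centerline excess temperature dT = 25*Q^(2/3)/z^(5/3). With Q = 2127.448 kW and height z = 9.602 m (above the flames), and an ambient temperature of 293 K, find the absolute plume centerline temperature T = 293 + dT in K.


Q^(2/3) = 165.41
z^(5/3) = 43.378
dT = 25 * 165.41 / 43.378 = 95.333 K
T = 293 + 95.333 = 388.33 K

388.33 K


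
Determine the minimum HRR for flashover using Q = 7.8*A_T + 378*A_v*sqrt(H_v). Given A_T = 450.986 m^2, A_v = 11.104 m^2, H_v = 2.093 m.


7.8*A_T = 3517.7
sqrt(H_v) = 1.4467
378*A_v*sqrt(H_v) = 6072.3
Q = 3517.7 + 6072.3 = 9590.0 kW

9590.0 kW


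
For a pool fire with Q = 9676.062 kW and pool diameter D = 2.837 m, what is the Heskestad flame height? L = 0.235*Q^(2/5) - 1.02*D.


Q^(2/5) = 39.290
0.235 * Q^(2/5) = 9.2331
1.02 * D = 2.8937
L = 6.3394 m

6.3394 m


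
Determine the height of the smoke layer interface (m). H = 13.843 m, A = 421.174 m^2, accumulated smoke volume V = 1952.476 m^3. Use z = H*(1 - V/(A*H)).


V/(A*H) = 0.33488
1 - 0.33488 = 0.66512
z = 13.843 * 0.66512 = 9.2072 m

9.2072 m


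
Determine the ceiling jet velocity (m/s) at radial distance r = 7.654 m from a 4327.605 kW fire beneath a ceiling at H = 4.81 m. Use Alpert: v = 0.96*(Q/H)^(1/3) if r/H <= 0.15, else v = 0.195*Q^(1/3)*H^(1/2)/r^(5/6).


r/H = 7.654 / 4.81 = 1.5913
r/H > 0.15, so v = 0.195*Q^(1/3)*H^(1/2)/r^(5/6)
Q^(1/3) = 16.296
H^(1/2) = 2.1932
r^(5/6) = 5.4522
v = 0.195 * 16.296 * 2.1932 / 5.4522 = 1.2783 m/s

1.2783 m/s


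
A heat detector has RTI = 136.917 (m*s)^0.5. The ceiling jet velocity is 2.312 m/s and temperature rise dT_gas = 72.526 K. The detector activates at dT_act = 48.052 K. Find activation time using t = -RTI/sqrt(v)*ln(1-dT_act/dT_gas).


dT_act/dT_gas = 0.66255
ln(1 - 0.66255) = -1.0863
t = -136.917 / sqrt(2.312) * -1.0863 = 97.820 s

97.820 s


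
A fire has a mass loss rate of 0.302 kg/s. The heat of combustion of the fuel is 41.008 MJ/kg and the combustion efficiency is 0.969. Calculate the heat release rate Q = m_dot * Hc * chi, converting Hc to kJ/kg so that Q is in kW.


Hc = 41.008 MJ/kg = 41.008 * 1000 kJ/kg = 41008 kJ/kg
Q = 0.302 kg/s * 41008 kJ/kg * 0.969 = 12000 kW

12000 kW


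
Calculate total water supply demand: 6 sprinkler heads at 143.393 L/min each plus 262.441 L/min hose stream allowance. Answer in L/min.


Sprinkler demand = 6 * 143.393 = 860.358 L/min
Total = 860.358 + 262.441 = 1122.799 L/min

1122.799 L/min


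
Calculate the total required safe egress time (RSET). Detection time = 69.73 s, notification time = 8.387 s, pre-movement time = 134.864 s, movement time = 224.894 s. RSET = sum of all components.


Total = 69.73 + 8.387 + 134.864 + 224.894 = 437.875 s

437.875 s


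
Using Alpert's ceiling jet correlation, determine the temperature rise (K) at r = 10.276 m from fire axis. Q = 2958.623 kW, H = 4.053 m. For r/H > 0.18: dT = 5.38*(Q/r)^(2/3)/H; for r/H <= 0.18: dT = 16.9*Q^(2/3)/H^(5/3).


r/H = 10.276 / 4.053 = 2.5354
r/H > 0.18, so dT = 5.38*(Q/r)^(2/3)/H
Q/r = 287.92
(Q/r)^(2/3) = 43.602
dT = 5.38 * 43.602 / 4.053 = 57.878 K

57.878 K


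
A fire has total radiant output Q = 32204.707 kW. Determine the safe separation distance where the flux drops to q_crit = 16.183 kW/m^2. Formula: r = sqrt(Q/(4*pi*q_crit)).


4*pi*q_crit = 203.36
Q/(4*pi*q_crit) = 158.36
r = sqrt(158.36) = 12.584 m

12.584 m


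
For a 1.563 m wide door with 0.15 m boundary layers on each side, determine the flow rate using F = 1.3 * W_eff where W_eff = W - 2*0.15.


W_eff = 1.563 - 0.30 = 1.263 m
F = 1.3 * 1.263 = 1.6419 persons/s

1.6419 persons/s


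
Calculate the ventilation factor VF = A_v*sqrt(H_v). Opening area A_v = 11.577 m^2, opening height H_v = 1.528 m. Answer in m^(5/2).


sqrt(H_v) = 1.2361
VF = 11.577 * 1.2361 = 14.311 m^(5/2)

14.311 m^(5/2)


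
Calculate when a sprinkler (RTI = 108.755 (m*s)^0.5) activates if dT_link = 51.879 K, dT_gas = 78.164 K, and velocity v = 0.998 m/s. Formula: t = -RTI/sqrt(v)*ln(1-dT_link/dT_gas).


dT_link/dT_gas = 0.66372
ln(1 - 0.66372) = -1.0898
t = -108.755 / sqrt(0.998) * -1.0898 = 118.64 s

118.64 s


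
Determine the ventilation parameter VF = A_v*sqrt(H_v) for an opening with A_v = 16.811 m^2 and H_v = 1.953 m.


sqrt(H_v) = 1.3975
VF = 16.811 * 1.3975 = 23.493 m^(5/2)

23.493 m^(5/2)


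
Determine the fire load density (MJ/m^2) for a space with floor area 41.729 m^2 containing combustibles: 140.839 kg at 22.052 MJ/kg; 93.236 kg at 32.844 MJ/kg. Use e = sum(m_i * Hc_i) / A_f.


Total energy = 140.839*22.052 + 93.236*32.844
= 3105.782 + 3062.243
= 6168.025 MJ
e = 6168.025 / 41.729 = 147.81 MJ/m^2

147.81 MJ/m^2


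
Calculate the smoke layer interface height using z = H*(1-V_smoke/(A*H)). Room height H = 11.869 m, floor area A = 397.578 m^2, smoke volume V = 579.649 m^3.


V/(A*H) = 0.12284
1 - 0.12284 = 0.87716
z = 11.869 * 0.87716 = 10.411 m

10.411 m


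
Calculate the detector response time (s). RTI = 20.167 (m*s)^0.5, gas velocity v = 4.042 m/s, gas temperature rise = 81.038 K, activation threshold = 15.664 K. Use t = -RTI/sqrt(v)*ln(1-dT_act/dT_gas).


dT_act/dT_gas = 0.19329
ln(1 - 0.19329) = -0.21479
t = -20.167 / sqrt(4.042) * -0.21479 = 2.1546 s

2.1546 s


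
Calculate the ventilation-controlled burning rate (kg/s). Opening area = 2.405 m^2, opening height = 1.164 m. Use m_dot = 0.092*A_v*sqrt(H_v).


sqrt(H_v) = 1.0789
m_dot = 0.092 * 2.405 * 1.0789 = 0.23871 kg/s

0.23871 kg/s


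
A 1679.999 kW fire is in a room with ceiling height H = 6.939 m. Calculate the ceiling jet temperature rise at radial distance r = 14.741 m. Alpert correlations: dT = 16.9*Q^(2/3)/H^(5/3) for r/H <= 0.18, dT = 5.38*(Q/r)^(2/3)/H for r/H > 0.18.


r/H = 14.741 / 6.939 = 2.1244
r/H > 0.18, so dT = 5.38*(Q/r)^(2/3)/H
Q/r = 113.97
(Q/r)^(2/3) = 23.507
dT = 5.38 * 23.507 / 6.939 = 18.225 K

18.225 K


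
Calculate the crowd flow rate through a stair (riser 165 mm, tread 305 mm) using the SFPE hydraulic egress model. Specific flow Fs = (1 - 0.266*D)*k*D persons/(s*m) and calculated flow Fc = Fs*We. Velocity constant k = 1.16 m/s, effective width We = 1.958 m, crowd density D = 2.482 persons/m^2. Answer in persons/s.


1 - 0.266*D = 1 - 0.266*2.482 = 0.33979
Fs = 0.33979 * 1.16 * 2.482 = 0.97829 persons/(s*m)
Fc = 0.97829 * 1.958 = 1.9155 persons/s

1.9155 persons/s


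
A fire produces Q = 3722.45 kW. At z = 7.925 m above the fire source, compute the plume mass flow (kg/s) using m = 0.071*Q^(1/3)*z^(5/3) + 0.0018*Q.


Q^(1/3) = 15.498
z^(5/3) = 31.502
First term = 0.071 * 15.498 * 31.502 = 34.663
Second term = 0.0018 * 3722.45 = 6.7004
m = 41.363 kg/s

41.363 kg/s


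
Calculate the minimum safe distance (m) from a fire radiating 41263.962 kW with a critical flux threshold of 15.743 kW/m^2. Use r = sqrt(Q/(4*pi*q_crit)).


4*pi*q_crit = 197.83
Q/(4*pi*q_crit) = 208.58
r = sqrt(208.58) = 14.442 m

14.442 m


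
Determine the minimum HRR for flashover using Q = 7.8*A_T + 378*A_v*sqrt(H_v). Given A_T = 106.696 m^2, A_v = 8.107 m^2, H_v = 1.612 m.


7.8*A_T = 832.23
sqrt(H_v) = 1.2696
378*A_v*sqrt(H_v) = 3890.8
Q = 832.23 + 3890.8 = 4723.0 kW

4723.0 kW


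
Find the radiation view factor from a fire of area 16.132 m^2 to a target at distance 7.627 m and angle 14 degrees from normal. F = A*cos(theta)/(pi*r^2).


cos(14 deg) = 0.97030
pi*r^2 = 182.75
F = 16.132 * 0.97030 / 182.75 = 0.085651

0.085651


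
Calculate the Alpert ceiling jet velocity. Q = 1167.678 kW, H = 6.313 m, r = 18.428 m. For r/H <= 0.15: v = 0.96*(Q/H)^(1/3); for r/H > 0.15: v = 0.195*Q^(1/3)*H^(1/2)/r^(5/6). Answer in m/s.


r/H = 18.428 / 6.313 = 2.9191
r/H > 0.15, so v = 0.195*Q^(1/3)*H^(1/2)/r^(5/6)
Q^(1/3) = 10.530
H^(1/2) = 2.5126
r^(5/6) = 11.339
v = 0.195 * 10.530 * 2.5126 / 11.339 = 0.45502 m/s

0.45502 m/s


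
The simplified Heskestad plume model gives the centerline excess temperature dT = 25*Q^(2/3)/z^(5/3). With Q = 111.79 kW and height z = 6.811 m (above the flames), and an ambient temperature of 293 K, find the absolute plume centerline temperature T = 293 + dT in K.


Q^(2/3) = 23.206
z^(5/3) = 24.473
dT = 25 * 23.206 / 24.473 = 23.706 K
T = 293 + 23.706 = 316.71 K

316.71 K


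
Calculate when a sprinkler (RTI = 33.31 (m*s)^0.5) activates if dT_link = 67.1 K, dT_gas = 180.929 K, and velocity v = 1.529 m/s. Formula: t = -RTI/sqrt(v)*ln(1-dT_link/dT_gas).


dT_link/dT_gas = 0.37086
ln(1 - 0.37086) = -0.46341
t = -33.31 / sqrt(1.529) * -0.46341 = 12.483 s

12.483 s


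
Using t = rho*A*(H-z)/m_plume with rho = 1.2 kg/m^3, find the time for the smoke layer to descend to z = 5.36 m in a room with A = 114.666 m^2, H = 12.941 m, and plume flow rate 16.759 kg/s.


H - z = 7.581 m
t = 1.2 * 114.666 * 7.581 / 16.759 = 62.244 s

62.244 s


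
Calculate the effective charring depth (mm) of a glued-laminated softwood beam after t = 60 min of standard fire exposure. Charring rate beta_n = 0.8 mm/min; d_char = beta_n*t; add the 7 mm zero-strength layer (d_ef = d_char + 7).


d_char = 0.8 * 60 = 48 mm
d_ef = 48 + 1.0*7 = 55 mm

55 mm


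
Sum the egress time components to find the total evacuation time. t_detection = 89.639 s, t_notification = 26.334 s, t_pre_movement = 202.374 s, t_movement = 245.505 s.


Total = 89.639 + 26.334 + 202.374 + 245.505 = 563.852 s

563.852 s


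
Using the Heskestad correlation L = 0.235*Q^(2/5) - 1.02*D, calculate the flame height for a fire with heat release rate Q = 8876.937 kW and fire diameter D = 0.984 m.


Q^(2/5) = 37.958
0.235 * Q^(2/5) = 8.9202
1.02 * D = 1.0037
L = 7.9165 m

7.9165 m


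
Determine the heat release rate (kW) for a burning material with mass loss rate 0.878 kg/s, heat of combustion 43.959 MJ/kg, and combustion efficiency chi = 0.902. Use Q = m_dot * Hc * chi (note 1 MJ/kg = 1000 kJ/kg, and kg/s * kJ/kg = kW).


Hc = 43.959 MJ/kg = 43.959 * 1000 kJ/kg = 43959 kJ/kg
Q = 0.878 kg/s * 43959 kJ/kg * 0.902 = 34814 kW

34814 kW


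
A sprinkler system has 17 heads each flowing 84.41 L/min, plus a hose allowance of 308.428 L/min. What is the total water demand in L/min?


Sprinkler demand = 17 * 84.41 = 1434.97 L/min
Total = 1434.97 + 308.428 = 1743.398 L/min

1743.398 L/min


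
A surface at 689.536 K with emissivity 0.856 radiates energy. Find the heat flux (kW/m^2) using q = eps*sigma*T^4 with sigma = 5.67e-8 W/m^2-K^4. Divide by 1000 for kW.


T^4 = 2.2606e+11
q = 0.856 * 5.67e-8 * 2.2606e+11 / 1000 = 10.972 kW/m^2

10.972 kW/m^2


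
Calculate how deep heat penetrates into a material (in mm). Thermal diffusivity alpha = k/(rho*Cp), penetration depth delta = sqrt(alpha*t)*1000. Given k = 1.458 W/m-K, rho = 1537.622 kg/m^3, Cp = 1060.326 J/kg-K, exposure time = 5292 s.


alpha = 1.458 / (1537.622 * 1060.326) = 8.9427e-07 m^2/s
alpha * t = 0.0047325
delta = sqrt(0.0047325) * 1000 = 68.793 mm

68.793 mm


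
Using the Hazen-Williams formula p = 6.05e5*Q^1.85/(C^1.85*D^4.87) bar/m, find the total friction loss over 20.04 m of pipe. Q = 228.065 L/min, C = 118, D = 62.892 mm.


Q^1.85 = 23036
C^1.85 = 6807.4
D^4.87 = 5.7433e+08
p/m = 0.0035647 bar/m
p_total = 0.0035647 * 20.04 = 0.071437 bar

0.071437 bar


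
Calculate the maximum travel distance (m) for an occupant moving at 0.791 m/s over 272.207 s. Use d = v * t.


d = 0.791 * 272.207 = 215.32 m

215.32 m


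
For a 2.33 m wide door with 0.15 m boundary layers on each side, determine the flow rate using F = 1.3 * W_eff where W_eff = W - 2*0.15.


W_eff = 2.33 - 0.30 = 2.03 m
F = 1.3 * 2.03 = 2.639 persons/s

2.639 persons/s


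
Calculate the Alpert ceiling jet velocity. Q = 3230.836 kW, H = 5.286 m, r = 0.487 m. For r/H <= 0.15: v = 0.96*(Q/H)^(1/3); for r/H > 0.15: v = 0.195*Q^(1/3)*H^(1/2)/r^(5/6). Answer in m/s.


r/H = 0.487 / 5.286 = 0.092130
r/H <= 0.15, so v = 0.96*(Q/H)^(1/3)
Q/H = 611.21
(Q/H)^(1/3) = 8.4865
v = 0.96 * 8.4865 = 8.1471 m/s

8.1471 m/s
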